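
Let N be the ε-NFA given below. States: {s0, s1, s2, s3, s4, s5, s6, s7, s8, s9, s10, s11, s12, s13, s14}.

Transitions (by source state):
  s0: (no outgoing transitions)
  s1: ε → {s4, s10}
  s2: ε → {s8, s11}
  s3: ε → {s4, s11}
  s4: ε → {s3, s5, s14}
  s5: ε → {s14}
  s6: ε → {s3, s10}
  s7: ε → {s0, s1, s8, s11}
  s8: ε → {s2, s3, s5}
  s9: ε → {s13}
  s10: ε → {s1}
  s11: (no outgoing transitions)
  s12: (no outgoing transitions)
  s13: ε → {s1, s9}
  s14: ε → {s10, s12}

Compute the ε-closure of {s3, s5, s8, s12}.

{s1, s2, s3, s4, s5, s8, s10, s11, s12, s14}

Start with {s3, s5, s8, s12}.
From s3 via ε: add s4, s11.
From s5 via ε: add s14.
From s8 via ε: add s2.
From s14 via ε: add s10.
From s10 via ε: add s1.
No new states can be added; the closed set is {s1, s2, s3, s4, s5, s8, s10, s11, s12, s14}.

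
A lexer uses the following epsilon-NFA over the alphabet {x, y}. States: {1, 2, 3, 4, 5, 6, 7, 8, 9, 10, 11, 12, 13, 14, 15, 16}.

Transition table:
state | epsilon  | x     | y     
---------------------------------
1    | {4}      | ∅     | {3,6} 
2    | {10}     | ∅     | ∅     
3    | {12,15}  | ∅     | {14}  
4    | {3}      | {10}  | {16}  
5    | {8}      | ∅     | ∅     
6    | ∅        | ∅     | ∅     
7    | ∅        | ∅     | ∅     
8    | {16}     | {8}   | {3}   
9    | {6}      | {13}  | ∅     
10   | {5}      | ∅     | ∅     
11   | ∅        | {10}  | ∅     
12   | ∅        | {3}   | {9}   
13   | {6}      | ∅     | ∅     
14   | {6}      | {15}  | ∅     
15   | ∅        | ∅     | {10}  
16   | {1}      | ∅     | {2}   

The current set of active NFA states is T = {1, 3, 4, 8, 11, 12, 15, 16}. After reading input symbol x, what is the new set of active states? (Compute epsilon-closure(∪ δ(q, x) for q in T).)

4 on x → {10}.
8 on x → {8}.
11 on x → {10}.
12 on x → {3}.
No x-transition from 1, 3, 15, 16.
Union after reading x: {3, 8, 10}.
Now take the epsilon-closure:
From 3 via epsilon: add 12, 15.
From 8 via epsilon: add 16.
From 10 via epsilon: add 5.
From 16 via epsilon: add 1.
From 1 via epsilon: add 4.
No new states can be added; the closed set is {1, 3, 4, 5, 8, 10, 12, 15, 16}.

{1, 3, 4, 5, 8, 10, 12, 15, 16}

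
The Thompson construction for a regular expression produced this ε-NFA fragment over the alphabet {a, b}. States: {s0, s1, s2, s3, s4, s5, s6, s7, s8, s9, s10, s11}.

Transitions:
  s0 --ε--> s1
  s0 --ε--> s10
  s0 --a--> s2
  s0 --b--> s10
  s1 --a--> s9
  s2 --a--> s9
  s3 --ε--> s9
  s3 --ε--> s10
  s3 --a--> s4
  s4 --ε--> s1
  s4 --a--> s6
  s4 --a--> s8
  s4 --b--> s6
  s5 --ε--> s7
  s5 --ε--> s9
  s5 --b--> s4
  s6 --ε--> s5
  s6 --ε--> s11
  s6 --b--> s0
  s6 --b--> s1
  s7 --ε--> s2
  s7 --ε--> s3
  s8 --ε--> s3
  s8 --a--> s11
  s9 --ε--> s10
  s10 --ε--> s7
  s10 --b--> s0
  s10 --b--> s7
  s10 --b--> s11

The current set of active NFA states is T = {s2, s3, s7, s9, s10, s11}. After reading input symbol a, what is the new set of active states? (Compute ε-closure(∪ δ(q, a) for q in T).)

s2 on a → {s9}.
s3 on a → {s4}.
No a-transition from s7, s9, s10, s11.
Union after reading a: {s4, s9}.
Now take the ε-closure:
From s4 via ε: add s1.
From s9 via ε: add s10.
From s10 via ε: add s7.
From s7 via ε: add s2, s3.
No new states can be added; the closed set is {s1, s2, s3, s4, s7, s9, s10}.

{s1, s2, s3, s4, s7, s9, s10}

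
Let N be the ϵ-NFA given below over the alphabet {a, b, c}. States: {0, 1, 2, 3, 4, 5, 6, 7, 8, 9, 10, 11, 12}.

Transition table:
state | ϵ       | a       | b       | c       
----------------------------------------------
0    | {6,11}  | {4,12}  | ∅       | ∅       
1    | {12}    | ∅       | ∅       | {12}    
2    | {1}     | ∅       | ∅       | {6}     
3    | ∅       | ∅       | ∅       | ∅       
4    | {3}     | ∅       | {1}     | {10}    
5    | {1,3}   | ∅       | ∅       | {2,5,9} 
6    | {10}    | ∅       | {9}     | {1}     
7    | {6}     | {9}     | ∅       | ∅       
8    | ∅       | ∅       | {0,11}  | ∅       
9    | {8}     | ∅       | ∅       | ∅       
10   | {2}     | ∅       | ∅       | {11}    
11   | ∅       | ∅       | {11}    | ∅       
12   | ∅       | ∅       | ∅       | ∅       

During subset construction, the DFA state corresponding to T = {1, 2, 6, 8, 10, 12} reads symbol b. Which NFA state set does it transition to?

6 on b → {9}.
8 on b → {0, 11}.
No b-transition from 1, 2, 10, 12.
Union after reading b: {0, 9, 11}.
Now take the ϵ-closure:
From 0 via ϵ: add 6.
From 9 via ϵ: add 8.
From 6 via ϵ: add 10.
From 10 via ϵ: add 2.
From 2 via ϵ: add 1.
From 1 via ϵ: add 12.
No new states can be added; the closed set is {0, 1, 2, 6, 8, 9, 10, 11, 12}.

{0, 1, 2, 6, 8, 9, 10, 11, 12}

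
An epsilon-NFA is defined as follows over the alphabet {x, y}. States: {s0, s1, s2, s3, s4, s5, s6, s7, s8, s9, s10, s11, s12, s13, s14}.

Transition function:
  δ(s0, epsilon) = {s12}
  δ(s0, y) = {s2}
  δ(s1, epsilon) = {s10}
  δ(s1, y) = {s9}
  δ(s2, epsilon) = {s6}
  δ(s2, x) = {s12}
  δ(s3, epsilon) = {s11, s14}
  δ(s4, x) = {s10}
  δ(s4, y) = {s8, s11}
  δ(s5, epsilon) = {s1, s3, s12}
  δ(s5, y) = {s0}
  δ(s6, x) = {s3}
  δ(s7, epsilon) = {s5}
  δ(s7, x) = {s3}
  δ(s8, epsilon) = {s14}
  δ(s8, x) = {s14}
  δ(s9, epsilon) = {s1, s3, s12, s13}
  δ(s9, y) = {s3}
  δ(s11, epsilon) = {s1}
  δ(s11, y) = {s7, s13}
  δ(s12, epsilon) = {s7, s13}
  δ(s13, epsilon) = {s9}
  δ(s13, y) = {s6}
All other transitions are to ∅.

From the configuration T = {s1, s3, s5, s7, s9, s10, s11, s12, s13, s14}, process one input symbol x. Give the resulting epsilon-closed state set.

{s1, s3, s10, s11, s14}

s7 on x → {s3}.
No x-transition from s1, s3, s5, s9, s10, s11, s12, s13, s14.
Union after reading x: {s3}.
Now take the epsilon-closure:
From s3 via epsilon: add s11, s14.
From s11 via epsilon: add s1.
From s1 via epsilon: add s10.
No new states can be added; the closed set is {s1, s3, s10, s11, s14}.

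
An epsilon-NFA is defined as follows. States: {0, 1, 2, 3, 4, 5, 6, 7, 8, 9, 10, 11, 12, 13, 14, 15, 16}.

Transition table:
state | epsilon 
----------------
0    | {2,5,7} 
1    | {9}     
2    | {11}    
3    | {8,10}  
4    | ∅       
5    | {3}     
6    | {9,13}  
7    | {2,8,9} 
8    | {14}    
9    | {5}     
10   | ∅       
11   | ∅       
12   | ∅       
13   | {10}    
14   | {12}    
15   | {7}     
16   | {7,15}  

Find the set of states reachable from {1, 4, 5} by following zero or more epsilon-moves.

{1, 3, 4, 5, 8, 9, 10, 12, 14}

Start with {1, 4, 5}.
From 1 via epsilon: add 9.
From 5 via epsilon: add 3.
From 3 via epsilon: add 8, 10.
From 8 via epsilon: add 14.
From 14 via epsilon: add 12.
No new states can be added; the closed set is {1, 3, 4, 5, 8, 9, 10, 12, 14}.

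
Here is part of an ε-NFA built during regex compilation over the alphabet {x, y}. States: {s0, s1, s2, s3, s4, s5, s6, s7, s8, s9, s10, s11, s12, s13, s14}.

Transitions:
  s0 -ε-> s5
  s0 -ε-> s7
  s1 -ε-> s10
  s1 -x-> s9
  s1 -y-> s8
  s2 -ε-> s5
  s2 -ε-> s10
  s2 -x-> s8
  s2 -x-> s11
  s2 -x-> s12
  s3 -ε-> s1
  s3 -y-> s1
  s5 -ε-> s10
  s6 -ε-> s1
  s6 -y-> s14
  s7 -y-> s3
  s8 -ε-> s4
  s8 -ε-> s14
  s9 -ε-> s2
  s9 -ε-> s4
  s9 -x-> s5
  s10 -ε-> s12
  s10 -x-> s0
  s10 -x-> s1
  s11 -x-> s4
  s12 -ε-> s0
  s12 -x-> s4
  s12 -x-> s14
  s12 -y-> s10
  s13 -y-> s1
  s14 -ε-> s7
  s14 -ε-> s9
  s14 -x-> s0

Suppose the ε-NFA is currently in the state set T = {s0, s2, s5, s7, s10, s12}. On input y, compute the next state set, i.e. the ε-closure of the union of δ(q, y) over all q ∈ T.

{s0, s1, s3, s5, s7, s10, s12}

s7 on y → {s3}.
s12 on y → {s10}.
No y-transition from s0, s2, s5, s10.
Union after reading y: {s3, s10}.
Now take the ε-closure:
From s3 via ε: add s1.
From s10 via ε: add s12.
From s12 via ε: add s0.
From s0 via ε: add s5, s7.
No new states can be added; the closed set is {s0, s1, s3, s5, s7, s10, s12}.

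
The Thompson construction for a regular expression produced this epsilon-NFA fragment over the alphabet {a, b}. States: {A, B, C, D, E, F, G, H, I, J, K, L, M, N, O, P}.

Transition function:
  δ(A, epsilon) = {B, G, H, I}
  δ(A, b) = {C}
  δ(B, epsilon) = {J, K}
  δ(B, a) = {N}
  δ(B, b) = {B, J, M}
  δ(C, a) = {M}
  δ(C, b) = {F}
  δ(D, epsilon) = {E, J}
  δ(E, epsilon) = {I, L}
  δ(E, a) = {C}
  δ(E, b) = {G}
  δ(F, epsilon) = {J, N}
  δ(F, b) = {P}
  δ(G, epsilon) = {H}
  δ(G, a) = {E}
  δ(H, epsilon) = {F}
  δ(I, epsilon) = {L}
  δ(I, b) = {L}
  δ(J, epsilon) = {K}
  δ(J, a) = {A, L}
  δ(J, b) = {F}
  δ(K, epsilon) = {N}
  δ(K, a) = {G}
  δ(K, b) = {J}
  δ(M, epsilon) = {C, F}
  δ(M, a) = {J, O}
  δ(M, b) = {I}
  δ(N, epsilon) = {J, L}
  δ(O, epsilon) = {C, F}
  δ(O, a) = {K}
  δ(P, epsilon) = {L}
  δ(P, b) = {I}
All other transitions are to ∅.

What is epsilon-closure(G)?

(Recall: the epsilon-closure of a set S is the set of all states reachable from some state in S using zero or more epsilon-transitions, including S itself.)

Start with {G}.
From G via epsilon: add H.
From H via epsilon: add F.
From F via epsilon: add J, N.
From J via epsilon: add K.
From N via epsilon: add L.
No new states can be added; the closed set is {F, G, H, J, K, L, N}.

{F, G, H, J, K, L, N}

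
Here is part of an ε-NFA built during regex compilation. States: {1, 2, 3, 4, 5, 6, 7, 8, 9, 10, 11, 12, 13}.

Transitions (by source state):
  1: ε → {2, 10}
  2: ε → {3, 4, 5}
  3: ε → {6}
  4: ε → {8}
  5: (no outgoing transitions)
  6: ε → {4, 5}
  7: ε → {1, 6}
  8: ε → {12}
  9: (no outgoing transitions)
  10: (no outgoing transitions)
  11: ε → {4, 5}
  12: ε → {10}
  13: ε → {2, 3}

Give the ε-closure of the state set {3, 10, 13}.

{2, 3, 4, 5, 6, 8, 10, 12, 13}

Start with {3, 10, 13}.
From 3 via ε: add 6.
From 13 via ε: add 2.
From 2 via ε: add 4, 5.
From 4 via ε: add 8.
From 8 via ε: add 12.
No new states can be added; the closed set is {2, 3, 4, 5, 6, 8, 10, 12, 13}.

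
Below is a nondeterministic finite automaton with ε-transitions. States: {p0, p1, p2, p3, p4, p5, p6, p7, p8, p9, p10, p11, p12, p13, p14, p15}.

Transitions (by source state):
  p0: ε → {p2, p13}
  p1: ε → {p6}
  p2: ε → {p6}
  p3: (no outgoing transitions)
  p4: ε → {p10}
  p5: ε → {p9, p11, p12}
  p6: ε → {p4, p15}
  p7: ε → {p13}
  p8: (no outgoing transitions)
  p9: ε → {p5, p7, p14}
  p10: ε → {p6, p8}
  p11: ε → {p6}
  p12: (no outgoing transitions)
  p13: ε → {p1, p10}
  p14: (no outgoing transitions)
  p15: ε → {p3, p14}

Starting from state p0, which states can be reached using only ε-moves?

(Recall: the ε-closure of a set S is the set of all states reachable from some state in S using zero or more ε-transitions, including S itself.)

Start with {p0}.
From p0 via ε: add p2, p13.
From p2 via ε: add p6.
From p13 via ε: add p1, p10.
From p6 via ε: add p4, p15.
From p10 via ε: add p8.
From p15 via ε: add p3, p14.
No new states can be added; the closed set is {p0, p1, p2, p3, p4, p6, p8, p10, p13, p14, p15}.

{p0, p1, p2, p3, p4, p6, p8, p10, p13, p14, p15}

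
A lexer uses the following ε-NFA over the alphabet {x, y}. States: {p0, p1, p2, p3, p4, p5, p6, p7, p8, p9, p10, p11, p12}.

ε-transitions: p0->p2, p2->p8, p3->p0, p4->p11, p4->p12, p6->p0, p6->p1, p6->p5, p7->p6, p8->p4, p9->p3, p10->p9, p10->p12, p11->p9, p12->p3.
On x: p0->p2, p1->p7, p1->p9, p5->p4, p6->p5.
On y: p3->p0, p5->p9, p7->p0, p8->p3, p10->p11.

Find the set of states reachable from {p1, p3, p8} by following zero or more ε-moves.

Start with {p1, p3, p8}.
From p3 via ε: add p0.
From p8 via ε: add p4.
From p0 via ε: add p2.
From p4 via ε: add p11, p12.
From p11 via ε: add p9.
No new states can be added; the closed set is {p0, p1, p2, p3, p4, p8, p9, p11, p12}.

{p0, p1, p2, p3, p4, p8, p9, p11, p12}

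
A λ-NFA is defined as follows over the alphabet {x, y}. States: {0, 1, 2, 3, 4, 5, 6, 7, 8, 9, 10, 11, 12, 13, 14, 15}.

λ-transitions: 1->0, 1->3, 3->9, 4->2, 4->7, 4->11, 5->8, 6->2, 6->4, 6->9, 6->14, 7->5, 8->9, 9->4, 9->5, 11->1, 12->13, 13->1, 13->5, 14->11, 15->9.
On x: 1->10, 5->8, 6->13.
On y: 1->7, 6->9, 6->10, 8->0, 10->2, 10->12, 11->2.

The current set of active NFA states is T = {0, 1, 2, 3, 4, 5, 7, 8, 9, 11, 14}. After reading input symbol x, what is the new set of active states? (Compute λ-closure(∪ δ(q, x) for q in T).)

1 on x → {10}.
5 on x → {8}.
No x-transition from 0, 2, 3, 4, 7, 8, 9, 11, 14.
Union after reading x: {8, 10}.
Now take the λ-closure:
From 8 via λ: add 9.
From 9 via λ: add 4, 5.
From 4 via λ: add 2, 7, 11.
From 11 via λ: add 1.
From 1 via λ: add 0, 3.
No new states can be added; the closed set is {0, 1, 2, 3, 4, 5, 7, 8, 9, 10, 11}.

{0, 1, 2, 3, 4, 5, 7, 8, 9, 10, 11}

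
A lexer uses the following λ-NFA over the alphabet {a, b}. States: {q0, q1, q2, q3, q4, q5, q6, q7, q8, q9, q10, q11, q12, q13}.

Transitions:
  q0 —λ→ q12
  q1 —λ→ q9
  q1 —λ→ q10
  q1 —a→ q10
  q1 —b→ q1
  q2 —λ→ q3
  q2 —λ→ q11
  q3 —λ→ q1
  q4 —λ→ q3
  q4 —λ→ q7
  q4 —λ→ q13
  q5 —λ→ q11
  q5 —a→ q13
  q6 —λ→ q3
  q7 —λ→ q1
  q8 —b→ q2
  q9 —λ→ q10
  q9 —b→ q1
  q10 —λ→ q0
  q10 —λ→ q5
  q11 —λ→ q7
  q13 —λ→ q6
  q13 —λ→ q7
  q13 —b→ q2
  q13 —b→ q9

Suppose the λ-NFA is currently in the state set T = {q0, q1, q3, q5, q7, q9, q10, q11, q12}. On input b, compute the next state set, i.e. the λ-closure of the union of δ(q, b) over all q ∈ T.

q1 on b → {q1}.
q9 on b → {q1}.
No b-transition from q0, q3, q5, q7, q10, q11, q12.
Union after reading b: {q1}.
Now take the λ-closure:
From q1 via λ: add q9, q10.
From q10 via λ: add q0, q5.
From q0 via λ: add q12.
From q5 via λ: add q11.
From q11 via λ: add q7.
No new states can be added; the closed set is {q0, q1, q5, q7, q9, q10, q11, q12}.

{q0, q1, q5, q7, q9, q10, q11, q12}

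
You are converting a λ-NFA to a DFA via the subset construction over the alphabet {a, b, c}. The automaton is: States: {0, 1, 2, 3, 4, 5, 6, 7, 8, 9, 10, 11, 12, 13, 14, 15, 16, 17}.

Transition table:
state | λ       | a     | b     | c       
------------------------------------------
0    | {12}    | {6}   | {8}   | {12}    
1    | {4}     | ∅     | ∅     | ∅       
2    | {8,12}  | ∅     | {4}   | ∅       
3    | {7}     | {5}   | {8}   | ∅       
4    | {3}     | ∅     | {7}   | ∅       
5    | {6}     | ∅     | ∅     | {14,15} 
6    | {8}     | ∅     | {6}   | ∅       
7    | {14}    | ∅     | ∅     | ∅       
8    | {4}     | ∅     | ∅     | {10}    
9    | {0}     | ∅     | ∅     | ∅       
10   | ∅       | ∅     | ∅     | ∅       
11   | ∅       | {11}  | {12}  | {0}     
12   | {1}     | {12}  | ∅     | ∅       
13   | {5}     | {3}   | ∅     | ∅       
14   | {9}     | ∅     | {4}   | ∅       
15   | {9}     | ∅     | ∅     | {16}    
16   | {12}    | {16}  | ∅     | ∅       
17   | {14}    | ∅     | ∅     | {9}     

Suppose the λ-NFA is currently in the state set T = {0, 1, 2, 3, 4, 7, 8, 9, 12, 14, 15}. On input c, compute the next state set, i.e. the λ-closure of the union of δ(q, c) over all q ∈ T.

0 on c → {12}.
8 on c → {10}.
15 on c → {16}.
No c-transition from 1, 2, 3, 4, 7, 9, 12, 14.
Union after reading c: {10, 12, 16}.
Now take the λ-closure:
From 12 via λ: add 1.
From 1 via λ: add 4.
From 4 via λ: add 3.
From 3 via λ: add 7.
From 7 via λ: add 14.
From 14 via λ: add 9.
From 9 via λ: add 0.
No new states can be added; the closed set is {0, 1, 3, 4, 7, 9, 10, 12, 14, 16}.

{0, 1, 3, 4, 7, 9, 10, 12, 14, 16}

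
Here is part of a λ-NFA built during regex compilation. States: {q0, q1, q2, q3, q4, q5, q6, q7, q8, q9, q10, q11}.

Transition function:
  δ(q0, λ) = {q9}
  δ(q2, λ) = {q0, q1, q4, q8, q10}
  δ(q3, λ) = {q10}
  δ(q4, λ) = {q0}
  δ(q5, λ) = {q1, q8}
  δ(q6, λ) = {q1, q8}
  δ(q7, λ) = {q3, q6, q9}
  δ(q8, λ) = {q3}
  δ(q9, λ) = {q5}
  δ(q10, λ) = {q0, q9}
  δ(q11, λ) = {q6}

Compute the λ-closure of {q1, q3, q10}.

Start with {q1, q3, q10}.
From q10 via λ: add q0, q9.
From q9 via λ: add q5.
From q5 via λ: add q8.
No new states can be added; the closed set is {q0, q1, q3, q5, q8, q9, q10}.

{q0, q1, q3, q5, q8, q9, q10}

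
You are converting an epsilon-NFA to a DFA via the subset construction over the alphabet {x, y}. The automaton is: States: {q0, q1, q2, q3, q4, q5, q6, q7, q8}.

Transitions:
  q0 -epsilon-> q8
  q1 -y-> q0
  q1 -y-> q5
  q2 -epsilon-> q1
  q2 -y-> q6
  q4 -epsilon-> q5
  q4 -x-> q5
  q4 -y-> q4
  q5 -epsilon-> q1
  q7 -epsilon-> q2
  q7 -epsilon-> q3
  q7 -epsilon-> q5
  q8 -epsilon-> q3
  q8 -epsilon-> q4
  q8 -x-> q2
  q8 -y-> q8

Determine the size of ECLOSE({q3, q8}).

Start with {q3, q8}.
From q8 via epsilon: add q4.
From q4 via epsilon: add q5.
From q5 via epsilon: add q1.
epsilon-closure = {q1, q3, q4, q5, q8}, which has 5 states.

5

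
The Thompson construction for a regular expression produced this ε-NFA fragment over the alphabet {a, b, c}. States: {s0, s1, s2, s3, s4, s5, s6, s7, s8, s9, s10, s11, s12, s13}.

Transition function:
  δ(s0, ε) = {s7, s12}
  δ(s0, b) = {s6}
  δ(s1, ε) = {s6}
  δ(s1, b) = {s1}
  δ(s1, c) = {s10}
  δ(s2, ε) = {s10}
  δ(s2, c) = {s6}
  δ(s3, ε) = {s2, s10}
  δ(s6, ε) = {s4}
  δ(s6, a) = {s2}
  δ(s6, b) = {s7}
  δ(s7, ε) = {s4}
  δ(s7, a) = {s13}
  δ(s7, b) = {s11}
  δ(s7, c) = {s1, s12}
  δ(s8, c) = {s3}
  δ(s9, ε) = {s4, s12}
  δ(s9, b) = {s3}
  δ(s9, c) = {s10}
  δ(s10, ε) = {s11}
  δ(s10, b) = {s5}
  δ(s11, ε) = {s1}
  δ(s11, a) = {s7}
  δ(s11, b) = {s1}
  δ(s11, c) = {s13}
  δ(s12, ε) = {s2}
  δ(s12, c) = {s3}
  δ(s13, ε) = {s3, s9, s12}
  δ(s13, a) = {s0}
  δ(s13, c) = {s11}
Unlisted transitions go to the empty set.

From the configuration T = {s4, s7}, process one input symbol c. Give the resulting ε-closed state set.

{s1, s2, s4, s6, s10, s11, s12}

s7 on c → {s1, s12}.
No c-transition from s4.
Union after reading c: {s1, s12}.
Now take the ε-closure:
From s1 via ε: add s6.
From s12 via ε: add s2.
From s2 via ε: add s10.
From s6 via ε: add s4.
From s10 via ε: add s11.
No new states can be added; the closed set is {s1, s2, s4, s6, s10, s11, s12}.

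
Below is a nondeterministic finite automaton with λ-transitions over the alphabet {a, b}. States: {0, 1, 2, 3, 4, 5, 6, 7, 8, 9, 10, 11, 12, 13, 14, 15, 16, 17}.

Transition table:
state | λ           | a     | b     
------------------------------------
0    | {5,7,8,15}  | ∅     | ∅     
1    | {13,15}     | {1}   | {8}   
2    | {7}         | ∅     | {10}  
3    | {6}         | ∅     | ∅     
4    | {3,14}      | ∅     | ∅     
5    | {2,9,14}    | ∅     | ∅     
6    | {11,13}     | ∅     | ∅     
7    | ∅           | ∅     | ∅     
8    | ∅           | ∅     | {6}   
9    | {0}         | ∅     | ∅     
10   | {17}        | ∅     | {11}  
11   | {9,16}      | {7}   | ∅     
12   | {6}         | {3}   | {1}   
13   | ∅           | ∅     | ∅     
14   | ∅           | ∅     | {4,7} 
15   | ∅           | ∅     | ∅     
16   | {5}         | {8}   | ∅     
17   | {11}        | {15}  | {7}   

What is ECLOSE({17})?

{0, 2, 5, 7, 8, 9, 11, 14, 15, 16, 17}

Start with {17}.
From 17 via λ: add 11.
From 11 via λ: add 9, 16.
From 9 via λ: add 0.
From 16 via λ: add 5.
From 0 via λ: add 7, 8, 15.
From 5 via λ: add 2, 14.
No new states can be added; the closed set is {0, 2, 5, 7, 8, 9, 11, 14, 15, 16, 17}.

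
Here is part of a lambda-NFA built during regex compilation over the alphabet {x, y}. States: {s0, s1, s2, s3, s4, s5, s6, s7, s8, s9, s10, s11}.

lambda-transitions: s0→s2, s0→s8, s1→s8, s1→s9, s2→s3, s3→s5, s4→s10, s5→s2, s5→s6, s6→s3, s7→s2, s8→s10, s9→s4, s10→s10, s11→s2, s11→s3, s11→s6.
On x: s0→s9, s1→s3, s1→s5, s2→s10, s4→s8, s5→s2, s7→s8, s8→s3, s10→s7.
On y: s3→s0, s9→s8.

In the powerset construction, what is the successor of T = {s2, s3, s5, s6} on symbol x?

{s2, s3, s5, s6, s10}

s2 on x → {s10}.
s5 on x → {s2}.
No x-transition from s3, s6.
Union after reading x: {s2, s10}.
Now take the lambda-closure:
From s2 via lambda: add s3.
From s3 via lambda: add s5.
From s5 via lambda: add s6.
No new states can be added; the closed set is {s2, s3, s5, s6, s10}.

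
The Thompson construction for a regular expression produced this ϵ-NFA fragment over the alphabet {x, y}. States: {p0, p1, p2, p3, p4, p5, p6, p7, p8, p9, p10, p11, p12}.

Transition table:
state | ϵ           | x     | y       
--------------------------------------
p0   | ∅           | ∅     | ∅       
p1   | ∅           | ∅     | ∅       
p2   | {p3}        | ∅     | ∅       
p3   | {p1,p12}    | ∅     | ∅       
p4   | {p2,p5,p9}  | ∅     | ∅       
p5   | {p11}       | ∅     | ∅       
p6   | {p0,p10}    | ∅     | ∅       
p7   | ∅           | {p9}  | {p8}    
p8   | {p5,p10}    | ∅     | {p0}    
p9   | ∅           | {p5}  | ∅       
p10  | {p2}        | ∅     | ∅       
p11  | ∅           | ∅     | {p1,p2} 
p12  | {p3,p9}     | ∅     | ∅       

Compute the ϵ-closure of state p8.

Start with {p8}.
From p8 via ϵ: add p5, p10.
From p5 via ϵ: add p11.
From p10 via ϵ: add p2.
From p2 via ϵ: add p3.
From p3 via ϵ: add p1, p12.
From p12 via ϵ: add p9.
No new states can be added; the closed set is {p1, p2, p3, p5, p8, p9, p10, p11, p12}.

{p1, p2, p3, p5, p8, p9, p10, p11, p12}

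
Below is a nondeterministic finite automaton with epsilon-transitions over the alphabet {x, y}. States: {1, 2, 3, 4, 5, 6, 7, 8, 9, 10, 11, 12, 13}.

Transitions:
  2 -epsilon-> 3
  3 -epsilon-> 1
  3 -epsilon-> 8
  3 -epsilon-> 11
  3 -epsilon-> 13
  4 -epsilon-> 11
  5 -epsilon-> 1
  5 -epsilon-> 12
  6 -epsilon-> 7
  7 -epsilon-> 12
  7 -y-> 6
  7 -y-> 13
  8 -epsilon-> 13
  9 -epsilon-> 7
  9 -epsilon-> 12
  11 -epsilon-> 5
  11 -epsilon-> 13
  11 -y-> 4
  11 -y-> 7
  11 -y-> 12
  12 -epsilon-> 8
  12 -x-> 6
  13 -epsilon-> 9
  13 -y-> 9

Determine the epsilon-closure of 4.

{1, 4, 5, 7, 8, 9, 11, 12, 13}

Start with {4}.
From 4 via epsilon: add 11.
From 11 via epsilon: add 5, 13.
From 5 via epsilon: add 1, 12.
From 13 via epsilon: add 9.
From 9 via epsilon: add 7.
From 12 via epsilon: add 8.
No new states can be added; the closed set is {1, 4, 5, 7, 8, 9, 11, 12, 13}.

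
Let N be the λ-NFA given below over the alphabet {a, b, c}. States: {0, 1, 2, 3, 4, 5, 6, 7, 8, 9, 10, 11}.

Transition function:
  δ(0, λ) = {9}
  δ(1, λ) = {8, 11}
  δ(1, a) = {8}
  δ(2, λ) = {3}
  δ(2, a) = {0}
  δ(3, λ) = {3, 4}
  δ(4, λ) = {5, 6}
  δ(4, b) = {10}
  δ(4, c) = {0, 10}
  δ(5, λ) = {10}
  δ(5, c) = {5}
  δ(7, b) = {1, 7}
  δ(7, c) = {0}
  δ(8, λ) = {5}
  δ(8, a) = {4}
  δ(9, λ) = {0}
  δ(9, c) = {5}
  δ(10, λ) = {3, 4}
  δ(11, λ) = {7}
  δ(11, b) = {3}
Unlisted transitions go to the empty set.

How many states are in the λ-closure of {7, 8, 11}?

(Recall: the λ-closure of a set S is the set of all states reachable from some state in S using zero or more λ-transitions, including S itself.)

Start with {7, 8, 11}.
From 8 via λ: add 5.
From 5 via λ: add 10.
From 10 via λ: add 3, 4.
From 4 via λ: add 6.
λ-closure = {3, 4, 5, 6, 7, 8, 10, 11}, which has 8 states.

8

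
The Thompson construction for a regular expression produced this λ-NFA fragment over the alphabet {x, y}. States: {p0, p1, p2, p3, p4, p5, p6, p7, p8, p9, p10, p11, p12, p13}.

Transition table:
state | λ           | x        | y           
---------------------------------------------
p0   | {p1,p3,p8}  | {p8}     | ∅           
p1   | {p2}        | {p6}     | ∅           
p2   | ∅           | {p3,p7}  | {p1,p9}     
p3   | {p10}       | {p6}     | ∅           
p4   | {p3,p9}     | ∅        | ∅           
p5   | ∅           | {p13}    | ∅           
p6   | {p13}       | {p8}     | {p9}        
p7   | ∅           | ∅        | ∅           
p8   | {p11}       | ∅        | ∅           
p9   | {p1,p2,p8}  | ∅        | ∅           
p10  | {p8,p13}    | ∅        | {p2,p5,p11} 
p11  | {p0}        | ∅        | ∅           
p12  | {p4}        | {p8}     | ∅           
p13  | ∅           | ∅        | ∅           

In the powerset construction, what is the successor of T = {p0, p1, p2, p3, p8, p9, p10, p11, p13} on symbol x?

p0 on x → {p8}.
p1 on x → {p6}.
p2 on x → {p3, p7}.
p3 on x → {p6}.
No x-transition from p8, p9, p10, p11, p13.
Union after reading x: {p3, p6, p7, p8}.
Now take the λ-closure:
From p3 via λ: add p10.
From p6 via λ: add p13.
From p8 via λ: add p11.
From p11 via λ: add p0.
From p0 via λ: add p1.
From p1 via λ: add p2.
No new states can be added; the closed set is {p0, p1, p2, p3, p6, p7, p8, p10, p11, p13}.

{p0, p1, p2, p3, p6, p7, p8, p10, p11, p13}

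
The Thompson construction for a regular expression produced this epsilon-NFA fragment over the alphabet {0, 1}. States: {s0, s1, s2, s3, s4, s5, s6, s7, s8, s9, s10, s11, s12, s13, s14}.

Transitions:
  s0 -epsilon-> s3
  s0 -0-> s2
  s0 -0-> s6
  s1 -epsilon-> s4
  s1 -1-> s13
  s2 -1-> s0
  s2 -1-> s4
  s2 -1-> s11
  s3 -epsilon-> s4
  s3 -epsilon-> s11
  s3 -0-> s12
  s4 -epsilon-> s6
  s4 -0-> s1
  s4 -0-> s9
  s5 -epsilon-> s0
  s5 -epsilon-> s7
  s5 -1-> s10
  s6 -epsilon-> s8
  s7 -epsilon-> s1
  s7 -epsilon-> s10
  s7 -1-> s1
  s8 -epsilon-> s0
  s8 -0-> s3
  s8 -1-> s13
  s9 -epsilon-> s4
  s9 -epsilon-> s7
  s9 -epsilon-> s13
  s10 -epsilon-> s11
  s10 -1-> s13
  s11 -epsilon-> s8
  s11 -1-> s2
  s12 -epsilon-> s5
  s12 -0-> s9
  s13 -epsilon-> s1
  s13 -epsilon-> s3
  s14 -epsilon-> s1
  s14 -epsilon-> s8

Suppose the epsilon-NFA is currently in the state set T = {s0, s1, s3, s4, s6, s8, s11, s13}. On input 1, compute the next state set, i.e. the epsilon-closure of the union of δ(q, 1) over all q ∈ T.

{s0, s1, s2, s3, s4, s6, s8, s11, s13}

s1 on 1 → {s13}.
s8 on 1 → {s13}.
s11 on 1 → {s2}.
No 1-transition from s0, s3, s4, s6, s13.
Union after reading 1: {s2, s13}.
Now take the epsilon-closure:
From s13 via epsilon: add s1, s3.
From s1 via epsilon: add s4.
From s3 via epsilon: add s11.
From s4 via epsilon: add s6.
From s11 via epsilon: add s8.
From s8 via epsilon: add s0.
No new states can be added; the closed set is {s0, s1, s2, s3, s4, s6, s8, s11, s13}.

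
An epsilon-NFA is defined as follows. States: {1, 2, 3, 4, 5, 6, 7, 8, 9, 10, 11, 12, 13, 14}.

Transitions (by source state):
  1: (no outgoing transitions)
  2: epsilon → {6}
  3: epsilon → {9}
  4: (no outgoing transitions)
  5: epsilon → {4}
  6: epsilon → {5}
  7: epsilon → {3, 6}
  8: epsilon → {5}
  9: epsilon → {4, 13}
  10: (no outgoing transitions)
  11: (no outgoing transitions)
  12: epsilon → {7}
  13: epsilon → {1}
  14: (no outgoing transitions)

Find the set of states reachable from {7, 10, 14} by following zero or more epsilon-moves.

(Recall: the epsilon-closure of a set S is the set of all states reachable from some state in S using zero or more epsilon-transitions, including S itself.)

Start with {7, 10, 14}.
From 7 via epsilon: add 3, 6.
From 3 via epsilon: add 9.
From 6 via epsilon: add 5.
From 5 via epsilon: add 4.
From 9 via epsilon: add 13.
From 13 via epsilon: add 1.
No new states can be added; the closed set is {1, 3, 4, 5, 6, 7, 9, 10, 13, 14}.

{1, 3, 4, 5, 6, 7, 9, 10, 13, 14}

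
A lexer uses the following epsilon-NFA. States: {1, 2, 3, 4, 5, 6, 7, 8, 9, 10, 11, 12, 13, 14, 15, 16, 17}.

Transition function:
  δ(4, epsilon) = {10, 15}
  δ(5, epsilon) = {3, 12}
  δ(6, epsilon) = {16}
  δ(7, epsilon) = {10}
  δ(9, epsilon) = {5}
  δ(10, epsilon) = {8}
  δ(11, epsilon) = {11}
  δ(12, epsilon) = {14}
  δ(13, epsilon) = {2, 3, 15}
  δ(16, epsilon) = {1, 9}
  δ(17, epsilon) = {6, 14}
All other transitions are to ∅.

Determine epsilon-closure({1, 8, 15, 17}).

{1, 3, 5, 6, 8, 9, 12, 14, 15, 16, 17}

Start with {1, 8, 15, 17}.
From 17 via epsilon: add 6, 14.
From 6 via epsilon: add 16.
From 16 via epsilon: add 9.
From 9 via epsilon: add 5.
From 5 via epsilon: add 3, 12.
No new states can be added; the closed set is {1, 3, 5, 6, 8, 9, 12, 14, 15, 16, 17}.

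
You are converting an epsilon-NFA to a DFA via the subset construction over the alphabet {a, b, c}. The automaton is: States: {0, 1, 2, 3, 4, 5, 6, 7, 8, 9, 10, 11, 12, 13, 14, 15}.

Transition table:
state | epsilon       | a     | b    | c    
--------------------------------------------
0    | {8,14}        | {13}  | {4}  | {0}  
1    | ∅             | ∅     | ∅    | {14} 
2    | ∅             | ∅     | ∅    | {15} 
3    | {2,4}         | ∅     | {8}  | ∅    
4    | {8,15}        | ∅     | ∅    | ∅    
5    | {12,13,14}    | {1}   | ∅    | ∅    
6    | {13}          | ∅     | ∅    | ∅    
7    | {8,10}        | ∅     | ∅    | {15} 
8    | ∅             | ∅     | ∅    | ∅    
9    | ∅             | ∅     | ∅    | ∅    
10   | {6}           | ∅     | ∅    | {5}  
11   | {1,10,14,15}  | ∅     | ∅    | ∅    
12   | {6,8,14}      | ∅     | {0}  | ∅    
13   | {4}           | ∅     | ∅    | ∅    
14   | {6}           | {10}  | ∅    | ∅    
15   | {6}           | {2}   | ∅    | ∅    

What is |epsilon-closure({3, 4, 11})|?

11

Start with {3, 4, 11}.
From 3 via epsilon: add 2.
From 4 via epsilon: add 8, 15.
From 11 via epsilon: add 1, 10, 14.
From 10 via epsilon: add 6.
From 6 via epsilon: add 13.
epsilon-closure = {1, 2, 3, 4, 6, 8, 10, 11, 13, 14, 15}, which has 11 states.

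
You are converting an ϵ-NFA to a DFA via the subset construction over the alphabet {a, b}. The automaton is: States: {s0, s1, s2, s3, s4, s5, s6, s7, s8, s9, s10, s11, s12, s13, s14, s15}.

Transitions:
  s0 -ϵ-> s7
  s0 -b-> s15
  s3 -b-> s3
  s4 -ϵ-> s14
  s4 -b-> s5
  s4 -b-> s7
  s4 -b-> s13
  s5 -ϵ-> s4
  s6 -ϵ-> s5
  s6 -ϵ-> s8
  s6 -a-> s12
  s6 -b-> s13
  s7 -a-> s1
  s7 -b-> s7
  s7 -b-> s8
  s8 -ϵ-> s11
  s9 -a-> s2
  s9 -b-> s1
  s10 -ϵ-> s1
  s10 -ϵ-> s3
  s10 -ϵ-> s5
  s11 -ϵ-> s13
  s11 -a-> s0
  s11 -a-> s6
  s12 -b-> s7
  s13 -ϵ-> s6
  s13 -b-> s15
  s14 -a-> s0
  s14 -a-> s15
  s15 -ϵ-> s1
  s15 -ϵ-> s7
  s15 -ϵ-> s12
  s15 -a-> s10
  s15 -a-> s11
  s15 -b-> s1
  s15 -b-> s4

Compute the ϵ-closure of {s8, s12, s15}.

Start with {s8, s12, s15}.
From s8 via ϵ: add s11.
From s15 via ϵ: add s1, s7.
From s11 via ϵ: add s13.
From s13 via ϵ: add s6.
From s6 via ϵ: add s5.
From s5 via ϵ: add s4.
From s4 via ϵ: add s14.
No new states can be added; the closed set is {s1, s4, s5, s6, s7, s8, s11, s12, s13, s14, s15}.

{s1, s4, s5, s6, s7, s8, s11, s12, s13, s14, s15}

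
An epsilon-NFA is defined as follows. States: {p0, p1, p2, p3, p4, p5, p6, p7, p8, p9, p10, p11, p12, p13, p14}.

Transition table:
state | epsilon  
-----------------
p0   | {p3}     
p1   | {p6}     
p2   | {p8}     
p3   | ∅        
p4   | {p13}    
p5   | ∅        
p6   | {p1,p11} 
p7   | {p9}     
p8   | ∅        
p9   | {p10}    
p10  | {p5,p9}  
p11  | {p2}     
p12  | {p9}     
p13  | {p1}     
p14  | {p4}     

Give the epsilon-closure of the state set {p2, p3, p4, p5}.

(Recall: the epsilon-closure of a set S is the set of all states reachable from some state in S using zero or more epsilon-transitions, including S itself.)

{p1, p2, p3, p4, p5, p6, p8, p11, p13}

Start with {p2, p3, p4, p5}.
From p2 via epsilon: add p8.
From p4 via epsilon: add p13.
From p13 via epsilon: add p1.
From p1 via epsilon: add p6.
From p6 via epsilon: add p11.
No new states can be added; the closed set is {p1, p2, p3, p4, p5, p6, p8, p11, p13}.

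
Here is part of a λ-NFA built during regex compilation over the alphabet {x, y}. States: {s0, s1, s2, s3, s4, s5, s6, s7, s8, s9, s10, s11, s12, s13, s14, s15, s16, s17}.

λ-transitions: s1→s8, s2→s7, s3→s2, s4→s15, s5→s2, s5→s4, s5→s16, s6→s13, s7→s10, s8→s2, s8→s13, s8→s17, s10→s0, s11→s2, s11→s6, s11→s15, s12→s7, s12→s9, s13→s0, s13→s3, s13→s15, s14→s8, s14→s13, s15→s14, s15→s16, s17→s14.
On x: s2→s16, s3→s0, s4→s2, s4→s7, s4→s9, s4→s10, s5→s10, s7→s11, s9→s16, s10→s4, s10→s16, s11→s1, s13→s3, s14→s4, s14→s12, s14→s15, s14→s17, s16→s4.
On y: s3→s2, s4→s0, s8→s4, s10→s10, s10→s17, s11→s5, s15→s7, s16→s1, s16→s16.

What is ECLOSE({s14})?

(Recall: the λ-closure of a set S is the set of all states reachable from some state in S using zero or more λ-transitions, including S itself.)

Start with {s14}.
From s14 via λ: add s8, s13.
From s8 via λ: add s2, s17.
From s13 via λ: add s0, s3, s15.
From s2 via λ: add s7.
From s15 via λ: add s16.
From s7 via λ: add s10.
No new states can be added; the closed set is {s0, s2, s3, s7, s8, s10, s13, s14, s15, s16, s17}.

{s0, s2, s3, s7, s8, s10, s13, s14, s15, s16, s17}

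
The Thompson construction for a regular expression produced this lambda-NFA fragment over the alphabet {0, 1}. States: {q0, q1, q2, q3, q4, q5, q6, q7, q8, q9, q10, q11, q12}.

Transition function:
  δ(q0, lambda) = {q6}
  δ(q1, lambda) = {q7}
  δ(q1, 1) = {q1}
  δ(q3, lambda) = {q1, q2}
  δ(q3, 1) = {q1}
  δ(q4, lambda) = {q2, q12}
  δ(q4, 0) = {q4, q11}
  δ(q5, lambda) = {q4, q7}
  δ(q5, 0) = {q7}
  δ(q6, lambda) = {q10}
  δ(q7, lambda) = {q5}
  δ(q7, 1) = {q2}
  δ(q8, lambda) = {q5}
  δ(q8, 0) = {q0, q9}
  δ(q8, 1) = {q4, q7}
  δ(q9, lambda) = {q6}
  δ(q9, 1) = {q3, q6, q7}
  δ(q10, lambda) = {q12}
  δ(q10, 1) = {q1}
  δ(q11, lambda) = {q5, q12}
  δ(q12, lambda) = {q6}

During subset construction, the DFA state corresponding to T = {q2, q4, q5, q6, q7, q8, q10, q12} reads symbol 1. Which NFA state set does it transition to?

q7 on 1 → {q2}.
q8 on 1 → {q4, q7}.
q10 on 1 → {q1}.
No 1-transition from q2, q4, q5, q6, q12.
Union after reading 1: {q1, q2, q4, q7}.
Now take the lambda-closure:
From q4 via lambda: add q12.
From q7 via lambda: add q5.
From q12 via lambda: add q6.
From q6 via lambda: add q10.
No new states can be added; the closed set is {q1, q2, q4, q5, q6, q7, q10, q12}.

{q1, q2, q4, q5, q6, q7, q10, q12}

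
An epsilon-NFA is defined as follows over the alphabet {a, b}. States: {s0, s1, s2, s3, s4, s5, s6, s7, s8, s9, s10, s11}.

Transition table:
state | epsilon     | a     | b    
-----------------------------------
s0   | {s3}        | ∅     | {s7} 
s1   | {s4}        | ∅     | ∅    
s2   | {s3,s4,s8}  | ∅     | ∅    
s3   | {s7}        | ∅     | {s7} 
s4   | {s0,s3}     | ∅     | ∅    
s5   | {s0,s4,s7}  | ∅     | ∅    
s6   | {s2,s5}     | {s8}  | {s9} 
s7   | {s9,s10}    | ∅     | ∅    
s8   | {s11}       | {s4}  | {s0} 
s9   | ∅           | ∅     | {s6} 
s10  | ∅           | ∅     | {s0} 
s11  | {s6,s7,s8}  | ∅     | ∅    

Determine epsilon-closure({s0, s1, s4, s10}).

{s0, s1, s3, s4, s7, s9, s10}

Start with {s0, s1, s4, s10}.
From s0 via epsilon: add s3.
From s3 via epsilon: add s7.
From s7 via epsilon: add s9.
No new states can be added; the closed set is {s0, s1, s3, s4, s7, s9, s10}.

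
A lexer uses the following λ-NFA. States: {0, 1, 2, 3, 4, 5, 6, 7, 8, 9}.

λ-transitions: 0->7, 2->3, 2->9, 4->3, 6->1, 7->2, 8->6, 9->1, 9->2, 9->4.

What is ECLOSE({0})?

Start with {0}.
From 0 via λ: add 7.
From 7 via λ: add 2.
From 2 via λ: add 3, 9.
From 9 via λ: add 1, 4.
No new states can be added; the closed set is {0, 1, 2, 3, 4, 7, 9}.

{0, 1, 2, 3, 4, 7, 9}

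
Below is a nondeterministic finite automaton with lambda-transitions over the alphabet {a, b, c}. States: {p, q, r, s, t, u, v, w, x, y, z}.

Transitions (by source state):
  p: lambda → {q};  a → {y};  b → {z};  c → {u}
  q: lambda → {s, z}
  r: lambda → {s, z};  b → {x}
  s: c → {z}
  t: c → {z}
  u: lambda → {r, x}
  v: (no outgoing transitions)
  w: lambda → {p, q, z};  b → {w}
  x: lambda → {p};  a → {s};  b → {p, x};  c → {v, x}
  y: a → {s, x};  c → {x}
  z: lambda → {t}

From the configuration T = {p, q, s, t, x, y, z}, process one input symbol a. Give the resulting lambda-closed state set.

p on a → {y}.
x on a → {s}.
y on a → {s, x}.
No a-transition from q, s, t, z.
Union after reading a: {s, x, y}.
Now take the lambda-closure:
From x via lambda: add p.
From p via lambda: add q.
From q via lambda: add z.
From z via lambda: add t.
No new states can be added; the closed set is {p, q, s, t, x, y, z}.

{p, q, s, t, x, y, z}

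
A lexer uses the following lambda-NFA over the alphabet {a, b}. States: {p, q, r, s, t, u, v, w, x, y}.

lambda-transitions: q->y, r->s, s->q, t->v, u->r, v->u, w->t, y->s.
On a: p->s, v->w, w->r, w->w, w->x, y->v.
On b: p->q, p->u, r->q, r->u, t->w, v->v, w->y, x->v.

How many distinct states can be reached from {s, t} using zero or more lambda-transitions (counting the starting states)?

Start with {s, t}.
From s via lambda: add q.
From t via lambda: add v.
From q via lambda: add y.
From v via lambda: add u.
From u via lambda: add r.
lambda-closure = {q, r, s, t, u, v, y}, which has 7 states.

7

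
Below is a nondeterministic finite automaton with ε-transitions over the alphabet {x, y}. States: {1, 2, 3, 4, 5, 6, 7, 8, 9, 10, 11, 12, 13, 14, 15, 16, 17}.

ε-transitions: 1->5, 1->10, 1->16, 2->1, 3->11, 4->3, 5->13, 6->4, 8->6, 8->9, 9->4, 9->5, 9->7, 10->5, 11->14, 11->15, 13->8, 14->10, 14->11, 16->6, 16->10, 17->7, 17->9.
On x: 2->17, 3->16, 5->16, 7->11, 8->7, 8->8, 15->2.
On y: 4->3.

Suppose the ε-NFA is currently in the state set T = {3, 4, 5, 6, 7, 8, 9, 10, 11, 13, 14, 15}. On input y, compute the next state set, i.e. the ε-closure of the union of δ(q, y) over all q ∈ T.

{3, 4, 5, 6, 7, 8, 9, 10, 11, 13, 14, 15}

4 on y → {3}.
No y-transition from 3, 5, 6, 7, 8, 9, 10, 11, 13, 14, 15.
Union after reading y: {3}.
Now take the ε-closure:
From 3 via ε: add 11.
From 11 via ε: add 14, 15.
From 14 via ε: add 10.
From 10 via ε: add 5.
From 5 via ε: add 13.
From 13 via ε: add 8.
From 8 via ε: add 6, 9.
From 6 via ε: add 4.
From 9 via ε: add 7.
No new states can be added; the closed set is {3, 4, 5, 6, 7, 8, 9, 10, 11, 13, 14, 15}.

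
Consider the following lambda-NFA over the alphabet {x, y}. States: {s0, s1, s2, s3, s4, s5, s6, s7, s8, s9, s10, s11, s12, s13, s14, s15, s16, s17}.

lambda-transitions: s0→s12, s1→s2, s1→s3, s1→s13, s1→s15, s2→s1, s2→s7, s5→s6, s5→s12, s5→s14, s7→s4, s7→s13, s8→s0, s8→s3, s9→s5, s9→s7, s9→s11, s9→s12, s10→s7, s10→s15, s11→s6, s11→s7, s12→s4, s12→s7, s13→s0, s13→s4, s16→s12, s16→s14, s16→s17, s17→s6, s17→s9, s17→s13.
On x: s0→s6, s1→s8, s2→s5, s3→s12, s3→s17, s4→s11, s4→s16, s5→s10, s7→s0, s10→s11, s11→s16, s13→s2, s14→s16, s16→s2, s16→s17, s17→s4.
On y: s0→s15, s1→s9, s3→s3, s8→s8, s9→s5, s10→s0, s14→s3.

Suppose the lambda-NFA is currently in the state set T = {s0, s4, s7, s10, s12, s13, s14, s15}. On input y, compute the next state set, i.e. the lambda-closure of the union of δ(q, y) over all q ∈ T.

{s0, s3, s4, s7, s12, s13, s15}

s0 on y → {s15}.
s10 on y → {s0}.
s14 on y → {s3}.
No y-transition from s4, s7, s12, s13, s15.
Union after reading y: {s0, s3, s15}.
Now take the lambda-closure:
From s0 via lambda: add s12.
From s12 via lambda: add s4, s7.
From s7 via lambda: add s13.
No new states can be added; the closed set is {s0, s3, s4, s7, s12, s13, s15}.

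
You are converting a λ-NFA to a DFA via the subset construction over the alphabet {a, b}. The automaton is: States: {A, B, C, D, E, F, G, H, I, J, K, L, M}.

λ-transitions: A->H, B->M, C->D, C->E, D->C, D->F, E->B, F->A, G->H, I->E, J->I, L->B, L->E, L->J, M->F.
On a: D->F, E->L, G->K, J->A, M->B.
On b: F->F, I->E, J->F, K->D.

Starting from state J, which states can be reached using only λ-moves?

Start with {J}.
From J via λ: add I.
From I via λ: add E.
From E via λ: add B.
From B via λ: add M.
From M via λ: add F.
From F via λ: add A.
From A via λ: add H.
No new states can be added; the closed set is {A, B, E, F, H, I, J, M}.

{A, B, E, F, H, I, J, M}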